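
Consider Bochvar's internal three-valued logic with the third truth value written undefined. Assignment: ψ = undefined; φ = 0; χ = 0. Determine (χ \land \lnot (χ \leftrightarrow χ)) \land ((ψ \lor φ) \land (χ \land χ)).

χ \leftrightarrow χ = 0 \leftrightarrow 0 = 1
\lnot (χ \leftrightarrow χ) = \lnot 1 = 0
χ \land \lnot (χ \leftrightarrow χ) = 0 \land 0 = 0
ψ \lor φ = undefined \lor 0 = undefined
χ \land χ = 0 \land 0 = 0
(ψ \lor φ) \land (χ \land χ) = undefined \land 0 = undefined
(χ \land \lnot (χ \leftrightarrow χ)) \land ((ψ \lor φ) \land (χ \land χ)) = 0 \land undefined = undefined

undefined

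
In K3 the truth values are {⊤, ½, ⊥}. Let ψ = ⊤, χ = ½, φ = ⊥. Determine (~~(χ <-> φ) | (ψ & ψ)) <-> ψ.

χ <-> φ = ½ <-> ⊥ = ½
~(χ <-> φ) = ~½ = ½
~~(χ <-> φ) = ~½ = ½
ψ & ψ = ⊤ & ⊤ = ⊤
~~(χ <-> φ) | (ψ & ψ) = ½ | ⊤ = ⊤
(~~(χ <-> φ) | (ψ & ψ)) <-> ψ = ⊤ <-> ⊤ = ⊤

⊤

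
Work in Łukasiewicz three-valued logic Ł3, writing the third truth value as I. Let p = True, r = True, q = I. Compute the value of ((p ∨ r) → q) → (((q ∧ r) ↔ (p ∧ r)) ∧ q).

p ∨ r = True ∨ True = True
(p ∨ r) → q = True → I = I
q ∧ r = I ∧ True = I
p ∧ r = True ∧ True = True
(q ∧ r) ↔ (p ∧ r) = I ↔ True = I
((q ∧ r) ↔ (p ∧ r)) ∧ q = I ∧ I = I
((p ∨ r) → q) → (((q ∧ r) ↔ (p ∧ r)) ∧ q) = I → I = True

True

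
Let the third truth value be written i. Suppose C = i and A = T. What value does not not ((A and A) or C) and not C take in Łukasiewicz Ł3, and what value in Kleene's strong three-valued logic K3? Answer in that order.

i; i

In Łukasiewicz Ł3: A and A = T and T = T
(A and A) or C = T or i = T
not ((A and A) or C) = not T = F
not not ((A and A) or C) = not F = T
not C = not i = i
not not ((A and A) or C) and not C = T and i = i
In Kleene's strong three-valued logic K3: A and A = T and T = T
(A and A) or C = T or i = T
not ((A and A) or C) = not T = F
not not ((A and A) or C) = not F = T
not C = not i = i
not not ((A and A) or C) and not C = T and i = i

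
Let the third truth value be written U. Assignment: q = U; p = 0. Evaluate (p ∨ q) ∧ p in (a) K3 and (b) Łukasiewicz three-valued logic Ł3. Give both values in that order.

In K3: p ∨ q = 0 ∨ U = U
(p ∨ q) ∧ p = U ∧ 0 = 0
In Łukasiewicz three-valued logic Ł3: p ∨ q = 0 ∨ U = U
(p ∨ q) ∧ p = U ∧ 0 = 0

0; 0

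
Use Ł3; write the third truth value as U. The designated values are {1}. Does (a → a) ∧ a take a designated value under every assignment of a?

No

Countermodel: a=U gives U, which is not designated.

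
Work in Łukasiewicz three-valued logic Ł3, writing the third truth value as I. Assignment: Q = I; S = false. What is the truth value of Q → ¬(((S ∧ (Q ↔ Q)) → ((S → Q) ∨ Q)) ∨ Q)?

Q ↔ Q = I ↔ I = true  [1 − |½−½|]
S ∧ (Q ↔ Q) = false ∧ true = false
S → Q = false → I = true
(S → Q) ∨ Q = true ∨ I = true
(S ∧ (Q ↔ Q)) → ((S → Q) ∨ Q) = false → true = true
((S ∧ (Q ↔ Q)) → ((S → Q) ∨ Q)) ∨ Q = true ∨ I = true
¬(((S ∧ (Q ↔ Q)) → ((S → Q) ∨ Q)) ∨ Q) = ¬true = false
Q → ¬(((S ∧ (Q ↔ Q)) → ((S → Q) ∨ Q)) ∨ Q) = I → false = I

I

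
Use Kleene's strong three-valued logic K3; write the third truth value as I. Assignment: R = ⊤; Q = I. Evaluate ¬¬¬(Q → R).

⊥

Q → R = I → ⊤ = ⊤  [¬I ∨ ⊤]
¬(Q → R) = ¬⊤ = ⊥
¬¬(Q → R) = ¬⊥ = ⊤
¬¬¬(Q → R) = ¬⊤ = ⊥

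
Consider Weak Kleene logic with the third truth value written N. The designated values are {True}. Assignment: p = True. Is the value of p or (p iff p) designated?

Yes

p iff p = True iff True = True
p or (p iff p) = True or True = True
True ∈ {True}.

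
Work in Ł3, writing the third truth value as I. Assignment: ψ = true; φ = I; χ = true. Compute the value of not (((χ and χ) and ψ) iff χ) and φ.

false

χ and χ = true and true = true
(χ and χ) and ψ = true and true = true
((χ and χ) and ψ) iff χ = true iff true = true
not (((χ and χ) and ψ) iff χ) = not true = false
not (((χ and χ) and ψ) iff χ) and φ = false and I = false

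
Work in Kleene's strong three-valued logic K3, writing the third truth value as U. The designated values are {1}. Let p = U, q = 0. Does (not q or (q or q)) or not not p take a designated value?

Yes

not q = not 0 = 1
q or q = 0 or 0 = 0
not q or (q or q) = 1 or 0 = 1
not p = not U = U
not not p = not U = U
(not q or (q or q)) or not not p = 1 or U = 1
1 ∈ {1}.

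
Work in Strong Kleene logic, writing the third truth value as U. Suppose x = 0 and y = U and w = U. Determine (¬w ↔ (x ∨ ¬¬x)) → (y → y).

U

¬w = ¬U = U
¬x = ¬0 = 1
¬¬x = ¬1 = 0
x ∨ ¬¬x = 0 ∨ 0 = 0
¬w ↔ (x ∨ ¬¬x) = U ↔ 0 = U
y → y = U → U = U  [¬U ∨ U]
(¬w ↔ (x ∨ ¬¬x)) → (y → y) = U → U = U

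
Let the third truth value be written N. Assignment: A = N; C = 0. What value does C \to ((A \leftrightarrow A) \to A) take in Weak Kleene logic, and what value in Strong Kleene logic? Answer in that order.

In Weak Kleene logic: A \leftrightarrow A = N \leftrightarrow N = N
(A \leftrightarrow A) \to A = N \to N = N  [any arg is the third value ⇒ result is the third value]
C \to ((A \leftrightarrow A) \to A) = 0 \to N = N
In Strong Kleene logic: A \leftrightarrow A = N \leftrightarrow N = N
(A \leftrightarrow A) \to A = N \to N = N  [\lnot N \lor N]
C \to ((A \leftrightarrow A) \to A) = 0 \to N = 1
They differ because Weak Kleene logic and Strong Kleene logic treat N differently under the binary connectives.

N; 1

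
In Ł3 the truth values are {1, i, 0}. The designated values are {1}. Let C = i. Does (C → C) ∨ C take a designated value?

C → C = i → i = 1
(C → C) ∨ C = 1 ∨ i = 1
1 ∈ {1}.

Yes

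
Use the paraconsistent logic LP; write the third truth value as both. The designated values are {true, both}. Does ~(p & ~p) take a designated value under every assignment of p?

Yes

Every assignment of p over {true, both, false} gives a value in {true, both}.
In particular, with p=both: ~(p & ~p) = both.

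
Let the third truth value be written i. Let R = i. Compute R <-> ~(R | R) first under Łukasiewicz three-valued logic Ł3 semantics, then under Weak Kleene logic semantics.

True; i

In Łukasiewicz three-valued logic Ł3: R | R = i | i = i
~(R | R) = ~i = i
R <-> ~(R | R) = i <-> i = True  [1 − |½−½|]
In Weak Kleene logic: R | R = i | i = i
~(R | R) = ~i = i
R <-> ~(R | R) = i <-> i = i
They differ because Łukasiewicz three-valued logic Ł3 and Weak Kleene logic treat i differently under the binary connectives.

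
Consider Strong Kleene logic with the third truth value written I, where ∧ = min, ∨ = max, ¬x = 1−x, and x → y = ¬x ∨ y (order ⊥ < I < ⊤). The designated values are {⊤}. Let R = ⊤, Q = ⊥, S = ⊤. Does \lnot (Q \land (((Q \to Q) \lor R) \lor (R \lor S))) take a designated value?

Q \to Q = ⊥ \to ⊥ = ⊤
(Q \to Q) \lor R = ⊤ \lor ⊤ = ⊤
R \lor S = ⊤ \lor ⊤ = ⊤
((Q \to Q) \lor R) \lor (R \lor S) = ⊤ \lor ⊤ = ⊤
Q \land (((Q \to Q) \lor R) \lor (R \lor S)) = ⊥ \land ⊤ = ⊥
\lnot (Q \land (((Q \to Q) \lor R) \lor (R \lor S))) = \lnot ⊥ = ⊤
⊤ ∈ {⊤}.

Yes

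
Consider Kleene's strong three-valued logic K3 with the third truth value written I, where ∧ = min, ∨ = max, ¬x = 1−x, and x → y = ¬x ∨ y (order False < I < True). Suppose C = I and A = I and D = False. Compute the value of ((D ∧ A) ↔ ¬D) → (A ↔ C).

True

D ∧ A = False ∧ I = False
¬D = ¬False = True
(D ∧ A) ↔ ¬D = False ↔ True = False
A ↔ C = I ↔ I = I
((D ∧ A) ↔ ¬D) → (A ↔ C) = False → I = True  [¬False ∨ I]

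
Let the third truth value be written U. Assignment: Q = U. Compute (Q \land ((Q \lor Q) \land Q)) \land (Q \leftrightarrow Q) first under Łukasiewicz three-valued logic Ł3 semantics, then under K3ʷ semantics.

In Łukasiewicz three-valued logic Ł3: Q \lor Q = U \lor U = U
(Q \lor Q) \land Q = U \land U = U
Q \land ((Q \lor Q) \land Q) = U \land U = U
Q \leftrightarrow Q = U \leftrightarrow U = T  [1 − |½−½|]
(Q \land ((Q \lor Q) \land Q)) \land (Q \leftrightarrow Q) = U \land T = U
In K3ʷ: Q \lor Q = U \lor U = U
(Q \lor Q) \land Q = U \land U = U
Q \land ((Q \lor Q) \land Q) = U \land U = U
Q \leftrightarrow Q = U \leftrightarrow U = U
(Q \land ((Q \lor Q) \land Q)) \land (Q \leftrightarrow Q) = U \land U = U

U; U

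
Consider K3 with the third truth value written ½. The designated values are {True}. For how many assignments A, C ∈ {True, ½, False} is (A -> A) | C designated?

Of the 9 assignments, 7 give a value in {True}.

7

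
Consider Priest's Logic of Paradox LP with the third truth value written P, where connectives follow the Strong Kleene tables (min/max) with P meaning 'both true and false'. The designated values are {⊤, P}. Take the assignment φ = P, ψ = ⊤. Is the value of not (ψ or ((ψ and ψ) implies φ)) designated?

No

ψ and ψ = ⊤ and ⊤ = ⊤
(ψ and ψ) implies φ = ⊤ implies P = P  [not ⊤ or P]
ψ or ((ψ and ψ) implies φ) = ⊤ or P = ⊤
not (ψ or ((ψ and ψ) implies φ)) = not ⊤ = ⊥
⊥ ∉ {⊤, P}.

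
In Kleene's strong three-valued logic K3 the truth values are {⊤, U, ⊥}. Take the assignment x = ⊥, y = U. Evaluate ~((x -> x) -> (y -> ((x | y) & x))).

U

x -> x = ⊥ -> ⊥ = ⊤
x | y = ⊥ | U = U
(x | y) & x = U & ⊥ = ⊥
y -> ((x | y) & x) = U -> ⊥ = U  [~U | ⊥]
(x -> x) -> (y -> ((x | y) & x)) = ⊤ -> U = U
~((x -> x) -> (y -> ((x | y) & x))) = ~U = U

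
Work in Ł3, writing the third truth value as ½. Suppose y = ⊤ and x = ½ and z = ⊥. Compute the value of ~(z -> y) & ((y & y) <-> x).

z -> y = ⊥ -> ⊤ = ⊤
~(z -> y) = ~⊤ = ⊥
y & y = ⊤ & ⊤ = ⊤
(y & y) <-> x = ⊤ <-> ½ = ½  [1 − |1−½|]
~(z -> y) & ((y & y) <-> x) = ⊥ & ½ = ⊥

⊥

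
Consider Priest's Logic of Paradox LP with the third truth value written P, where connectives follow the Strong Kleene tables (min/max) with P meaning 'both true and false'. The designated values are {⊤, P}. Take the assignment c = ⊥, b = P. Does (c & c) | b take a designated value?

Yes

c & c = ⊥ & ⊥ = ⊥
(c & c) | b = ⊥ | P = P
P ∈ {⊤, P}.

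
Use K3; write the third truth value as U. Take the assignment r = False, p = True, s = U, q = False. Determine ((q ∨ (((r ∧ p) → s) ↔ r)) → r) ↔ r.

r ∧ p = False ∧ True = False
(r ∧ p) → s = False → U = True  [¬False ∨ U]
((r ∧ p) → s) ↔ r = True ↔ False = False
q ∨ (((r ∧ p) → s) ↔ r) = False ∨ False = False
(q ∨ (((r ∧ p) → s) ↔ r)) → r = False → False = True
((q ∨ (((r ∧ p) → s) ↔ r)) → r) ↔ r = True ↔ False = False

False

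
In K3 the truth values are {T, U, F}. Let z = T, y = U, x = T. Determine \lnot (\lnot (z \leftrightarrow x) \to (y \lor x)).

z \leftrightarrow x = T \leftrightarrow T = T
\lnot (z \leftrightarrow x) = \lnot T = F
y \lor x = U \lor T = T
\lnot (z \leftrightarrow x) \to (y \lor x) = F \to T = T
\lnot (\lnot (z \leftrightarrow x) \to (y \lor x)) = \lnot T = F

F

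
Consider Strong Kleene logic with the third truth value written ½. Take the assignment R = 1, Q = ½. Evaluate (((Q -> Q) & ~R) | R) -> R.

Q -> Q = ½ -> ½ = ½  [~½ | ½]
~R = ~1 = 0
(Q -> Q) & ~R = ½ & 0 = 0
((Q -> Q) & ~R) | R = 0 | 1 = 1
(((Q -> Q) & ~R) | R) -> R = 1 -> 1 = 1

1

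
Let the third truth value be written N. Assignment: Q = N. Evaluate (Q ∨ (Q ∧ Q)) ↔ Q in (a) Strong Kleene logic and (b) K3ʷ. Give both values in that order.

In Strong Kleene logic: Q ∧ Q = N ∧ N = N
Q ∨ (Q ∧ Q) = N ∨ N = N
(Q ∨ (Q ∧ Q)) ↔ Q = N ↔ N = N
In K3ʷ: Q ∧ Q = N ∧ N = N
Q ∨ (Q ∧ Q) = N ∨ N = N
(Q ∨ (Q ∧ Q)) ↔ Q = N ↔ N = N

N; N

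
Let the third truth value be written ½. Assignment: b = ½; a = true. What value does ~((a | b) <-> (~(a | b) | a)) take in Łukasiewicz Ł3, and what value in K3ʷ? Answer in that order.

false; ½

In Łukasiewicz Ł3: a | b = true | ½ = true
a | b = true | ½ = true
~(a | b) = ~true = false
~(a | b) | a = false | true = true
(a | b) <-> (~(a | b) | a) = true <-> true = true
~((a | b) <-> (~(a | b) | a)) = ~true = false
In K3ʷ: a | b = true | ½ = ½
a | b = true | ½ = ½
~(a | b) = ~½ = ½
~(a | b) | a = ½ | true = ½
(a | b) <-> (~(a | b) | a) = ½ <-> ½ = ½
~((a | b) <-> (~(a | b) | a)) = ~½ = ½
They differ because Łukasiewicz Ł3 and K3ʷ treat ½ differently under the binary connectives.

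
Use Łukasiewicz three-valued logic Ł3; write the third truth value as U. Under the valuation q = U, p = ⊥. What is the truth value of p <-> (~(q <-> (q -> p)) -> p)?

⊥

q -> p = U -> ⊥ = U  [min(1, 1−½+0)]
q <-> (q -> p) = U <-> U = ⊤
~(q <-> (q -> p)) = ~⊤ = ⊥
~(q <-> (q -> p)) -> p = ⊥ -> ⊥ = ⊤
p <-> (~(q <-> (q -> p)) -> p) = ⊥ <-> ⊤ = ⊥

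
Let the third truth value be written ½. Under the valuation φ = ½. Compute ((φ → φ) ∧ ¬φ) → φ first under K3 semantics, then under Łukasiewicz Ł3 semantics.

In K3: φ → φ = ½ → ½ = ½
¬φ = ¬½ = ½
(φ → φ) ∧ ¬φ = ½ ∧ ½ = ½
((φ → φ) ∧ ¬φ) → φ = ½ → ½ = ½
In Łukasiewicz Ł3: φ → φ = ½ → ½ = 1  [min(1, 1−½+½)]
¬φ = ¬½ = ½
(φ → φ) ∧ ¬φ = 1 ∧ ½ = ½
((φ → φ) ∧ ¬φ) → φ = ½ → ½ = 1
They differ because K3 and Łukasiewicz Ł3 treat ½ differently under implication.

½; 1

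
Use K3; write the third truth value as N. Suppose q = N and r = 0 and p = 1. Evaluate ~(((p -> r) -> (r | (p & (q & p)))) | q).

p -> r = 1 -> 0 = 0
q & p = N & 1 = N
p & (q & p) = 1 & N = N
r | (p & (q & p)) = 0 | N = N
(p -> r) -> (r | (p & (q & p))) = 0 -> N = 1  [~0 | N]
((p -> r) -> (r | (p & (q & p)))) | q = 1 | N = 1
~(((p -> r) -> (r | (p & (q & p)))) | q) = ~1 = 0

0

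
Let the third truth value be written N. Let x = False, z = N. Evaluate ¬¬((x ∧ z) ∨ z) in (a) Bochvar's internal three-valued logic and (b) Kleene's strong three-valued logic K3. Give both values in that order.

In Bochvar's internal three-valued logic: x ∧ z = False ∧ N = N
(x ∧ z) ∨ z = N ∨ N = N
¬((x ∧ z) ∨ z) = ¬N = N
¬¬((x ∧ z) ∨ z) = ¬N = N
In Kleene's strong three-valued logic K3: x ∧ z = False ∧ N = False
(x ∧ z) ∨ z = False ∨ N = N
¬((x ∧ z) ∨ z) = ¬N = N
¬¬((x ∧ z) ∨ z) = ¬N = N

N; N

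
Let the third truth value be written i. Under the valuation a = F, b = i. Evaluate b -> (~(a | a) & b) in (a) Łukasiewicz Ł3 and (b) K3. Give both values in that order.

In Łukasiewicz Ł3: a | a = F | F = F
~(a | a) = ~F = T
~(a | a) & b = T & i = i
b -> (~(a | a) & b) = i -> i = T
In K3: a | a = F | F = F
~(a | a) = ~F = T
~(a | a) & b = T & i = i
b -> (~(a | a) & b) = i -> i = i  [~i | i]
They differ because Łukasiewicz Ł3 and K3 treat i differently under implication.

T; i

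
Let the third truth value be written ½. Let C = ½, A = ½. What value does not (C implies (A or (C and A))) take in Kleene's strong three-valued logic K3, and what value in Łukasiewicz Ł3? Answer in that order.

½; ⊥

In Kleene's strong three-valued logic K3: C and A = ½ and ½ = ½
A or (C and A) = ½ or ½ = ½
C implies (A or (C and A)) = ½ implies ½ = ½
not (C implies (A or (C and A))) = not ½ = ½
In Łukasiewicz Ł3: C and A = ½ and ½ = ½
A or (C and A) = ½ or ½ = ½
C implies (A or (C and A)) = ½ implies ½ = ⊤  [min(1, 1−½+½)]
not (C implies (A or (C and A))) = not ⊤ = ⊥
They differ because Kleene's strong three-valued logic K3 and Łukasiewicz Ł3 treat ½ differently under implication.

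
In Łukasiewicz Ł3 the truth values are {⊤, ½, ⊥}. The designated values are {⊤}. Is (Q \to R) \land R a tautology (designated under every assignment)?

Countermodel: Q=⊤, R=½ gives ½, which is not designated.

No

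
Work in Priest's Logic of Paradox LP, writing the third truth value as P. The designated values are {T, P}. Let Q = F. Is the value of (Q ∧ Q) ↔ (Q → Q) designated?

No

Q ∧ Q = F ∧ F = F
Q → Q = F → F = T
(Q ∧ Q) ↔ (Q → Q) = F ↔ T = F
F ∉ {T, P}.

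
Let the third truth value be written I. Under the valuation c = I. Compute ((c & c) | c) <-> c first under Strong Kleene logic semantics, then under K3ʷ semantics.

I; I

In Strong Kleene logic: c & c = I & I = I
(c & c) | c = I | I = I
((c & c) | c) <-> c = I <-> I = I
In K3ʷ: c & c = I & I = I
(c & c) | c = I | I = I
((c & c) | c) <-> c = I <-> I = I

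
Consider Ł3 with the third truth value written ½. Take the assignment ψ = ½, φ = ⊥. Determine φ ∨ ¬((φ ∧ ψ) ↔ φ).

⊥

φ ∧ ψ = ⊥ ∧ ½ = ⊥
(φ ∧ ψ) ↔ φ = ⊥ ↔ ⊥ = ⊤
¬((φ ∧ ψ) ↔ φ) = ¬⊤ = ⊥
φ ∨ ¬((φ ∧ ψ) ↔ φ) = ⊥ ∨ ⊥ = ⊥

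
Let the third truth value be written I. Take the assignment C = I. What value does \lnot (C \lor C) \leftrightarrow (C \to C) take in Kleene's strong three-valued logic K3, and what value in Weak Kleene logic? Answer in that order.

I; I

In Kleene's strong three-valued logic K3: C \lor C = I \lor I = I
\lnot (C \lor C) = \lnot I = I
C \to C = I \to I = I  [\lnot I \lor I]
\lnot (C \lor C) \leftrightarrow (C \to C) = I \leftrightarrow I = I
In Weak Kleene logic: C \lor C = I \lor I = I
\lnot (C \lor C) = \lnot I = I
C \to C = I \to I = I  [any arg is the third value ⇒ result is the third value]
\lnot (C \lor C) \leftrightarrow (C \to C) = I \leftrightarrow I = I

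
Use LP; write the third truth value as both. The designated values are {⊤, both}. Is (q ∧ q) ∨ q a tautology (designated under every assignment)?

Countermodel: q=⊥ gives ⊥, which is not designated.

No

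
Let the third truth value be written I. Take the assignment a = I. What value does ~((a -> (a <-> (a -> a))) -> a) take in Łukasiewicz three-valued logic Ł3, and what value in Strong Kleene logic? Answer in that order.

I; I

In Łukasiewicz three-valued logic Ł3: a -> a = I -> I = 1
a <-> (a -> a) = I <-> 1 = I
a -> (a <-> (a -> a)) = I -> I = 1
(a -> (a <-> (a -> a))) -> a = 1 -> I = I
~((a -> (a <-> (a -> a))) -> a) = ~I = I
In Strong Kleene logic: a -> a = I -> I = I  [~I | I]
a <-> (a -> a) = I <-> I = I
a -> (a <-> (a -> a)) = I -> I = I
(a -> (a <-> (a -> a))) -> a = I -> I = I
~((a -> (a <-> (a -> a))) -> a) = ~I = I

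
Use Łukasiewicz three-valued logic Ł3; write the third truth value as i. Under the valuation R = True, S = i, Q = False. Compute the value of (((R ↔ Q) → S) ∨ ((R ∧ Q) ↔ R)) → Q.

R ↔ Q = True ↔ False = False
(R ↔ Q) → S = False → i = True  [min(1, 1−0+½)]
R ∧ Q = True ∧ False = False
(R ∧ Q) ↔ R = False ↔ True = False
((R ↔ Q) → S) ∨ ((R ∧ Q) ↔ R) = True ∨ False = True
(((R ↔ Q) → S) ∨ ((R ∧ Q) ↔ R)) → Q = True → False = False

False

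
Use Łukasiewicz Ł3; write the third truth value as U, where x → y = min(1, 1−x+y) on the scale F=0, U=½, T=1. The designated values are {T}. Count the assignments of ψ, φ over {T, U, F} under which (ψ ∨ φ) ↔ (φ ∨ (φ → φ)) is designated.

Of the 9 assignments, 5 give a value in {T}.

5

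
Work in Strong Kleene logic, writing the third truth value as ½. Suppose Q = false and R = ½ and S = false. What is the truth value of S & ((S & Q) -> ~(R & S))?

false

S & Q = false & false = false
R & S = ½ & false = false
~(R & S) = ~false = true
(S & Q) -> ~(R & S) = false -> true = true
S & ((S & Q) -> ~(R & S)) = false & true = false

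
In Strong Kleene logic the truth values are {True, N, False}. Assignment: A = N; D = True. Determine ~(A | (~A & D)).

~A = ~N = N
~A & D = N & True = N
A | (~A & D) = N | N = N
~(A | (~A & D)) = ~N = N

N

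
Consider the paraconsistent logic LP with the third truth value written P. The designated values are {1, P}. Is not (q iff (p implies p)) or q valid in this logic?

Every assignment of q, p over {1, P, 0} gives a value in {1, P}.
In particular, with q=P, p=P: not (q iff (p implies p)) or q = P.

Yes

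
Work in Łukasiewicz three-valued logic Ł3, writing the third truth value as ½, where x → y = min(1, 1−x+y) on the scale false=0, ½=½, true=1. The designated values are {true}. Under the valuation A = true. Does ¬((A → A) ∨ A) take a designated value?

A → A = true → true = true
(A → A) ∨ A = true ∨ true = true
¬((A → A) ∨ A) = ¬true = false
false ∉ {true}.

No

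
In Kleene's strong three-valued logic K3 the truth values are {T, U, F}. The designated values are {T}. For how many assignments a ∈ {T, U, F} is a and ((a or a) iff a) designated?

a=T: T ✓
a=U: U ·
a=F: F ·

1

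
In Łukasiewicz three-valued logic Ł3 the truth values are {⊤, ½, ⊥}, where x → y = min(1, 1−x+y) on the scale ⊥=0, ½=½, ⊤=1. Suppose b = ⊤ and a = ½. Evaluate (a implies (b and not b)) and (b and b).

½

not b = not ⊤ = ⊥
b and not b = ⊤ and ⊥ = ⊥
a implies (b and not b) = ½ implies ⊥ = ½  [min(1, 1−½+0)]
b and b = ⊤ and ⊤ = ⊤
(a implies (b and not b)) and (b and b) = ½ and ⊤ = ½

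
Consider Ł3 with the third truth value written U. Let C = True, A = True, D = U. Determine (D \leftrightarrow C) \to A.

D \leftrightarrow C = U \leftrightarrow True = U
(D \leftrightarrow C) \to A = U \to True = True

True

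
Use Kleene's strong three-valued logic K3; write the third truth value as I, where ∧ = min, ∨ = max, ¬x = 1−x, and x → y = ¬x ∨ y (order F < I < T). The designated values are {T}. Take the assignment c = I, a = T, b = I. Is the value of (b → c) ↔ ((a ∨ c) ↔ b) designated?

b → c = I → I = I  [¬I ∨ I]
a ∨ c = T ∨ I = T
(a ∨ c) ↔ b = T ↔ I = I
(b → c) ↔ ((a ∨ c) ↔ b) = I ↔ I = I
I ∉ {T}.

No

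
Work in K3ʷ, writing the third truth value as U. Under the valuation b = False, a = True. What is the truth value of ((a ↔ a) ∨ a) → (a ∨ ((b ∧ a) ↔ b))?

True

a ↔ a = True ↔ True = True
(a ↔ a) ∨ a = True ∨ True = True
b ∧ a = False ∧ True = False
(b ∧ a) ↔ b = False ↔ False = True
a ∨ ((b ∧ a) ↔ b) = True ∨ True = True
((a ↔ a) ∨ a) → (a ∨ ((b ∧ a) ↔ b)) = True → True = True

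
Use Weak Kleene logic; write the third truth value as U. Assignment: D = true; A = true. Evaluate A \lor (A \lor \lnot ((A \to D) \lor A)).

A \to D = true \to true = true
(A \to D) \lor A = true \lor true = true
\lnot ((A \to D) \lor A) = \lnot true = false
A \lor \lnot ((A \to D) \lor A) = true \lor false = true
A \lor (A \lor \lnot ((A \to D) \lor A)) = true \lor true = true

true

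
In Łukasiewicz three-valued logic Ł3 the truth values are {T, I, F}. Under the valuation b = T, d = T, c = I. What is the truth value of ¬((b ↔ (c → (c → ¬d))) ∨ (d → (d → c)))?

¬d = ¬T = F
c → ¬d = I → F = I  [min(1, 1−½+0)]
c → (c → ¬d) = I → I = T
b ↔ (c → (c → ¬d)) = T ↔ T = T
d → c = T → I = I
d → (d → c) = T → I = I
(b ↔ (c → (c → ¬d))) ∨ (d → (d → c)) = T ∨ I = T
¬((b ↔ (c → (c → ¬d))) ∨ (d → (d → c))) = ¬T = F

F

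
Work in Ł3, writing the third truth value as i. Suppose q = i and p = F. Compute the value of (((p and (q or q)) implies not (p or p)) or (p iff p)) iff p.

q or q = i or i = i
p and (q or q) = F and i = F
p or p = F or F = F
not (p or p) = not F = T
(p and (q or q)) implies not (p or p) = F implies T = T
p iff p = F iff F = T
((p and (q or q)) implies not (p or p)) or (p iff p) = T or T = T
(((p and (q or q)) implies not (p or p)) or (p iff p)) iff p = T iff F = F

F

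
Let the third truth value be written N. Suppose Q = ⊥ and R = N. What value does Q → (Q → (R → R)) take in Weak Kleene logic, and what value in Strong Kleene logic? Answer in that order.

In Weak Kleene logic: R → R = N → N = N
Q → (R → R) = ⊥ → N = N
Q → (Q → (R → R)) = ⊥ → N = N
In Strong Kleene logic: R → R = N → N = N
Q → (R → R) = ⊥ → N = ⊤
Q → (Q → (R → R)) = ⊥ → ⊤ = ⊤
They differ because Weak Kleene logic and Strong Kleene logic treat N differently under the binary connectives.

N; ⊤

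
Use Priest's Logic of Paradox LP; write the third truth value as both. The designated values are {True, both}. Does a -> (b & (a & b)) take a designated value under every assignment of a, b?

No

Countermodel: a=True, b=False gives False, which is not designated.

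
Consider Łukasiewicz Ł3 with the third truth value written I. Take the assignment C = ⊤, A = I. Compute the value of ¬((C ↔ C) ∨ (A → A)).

C ↔ C = ⊤ ↔ ⊤ = ⊤
A → A = I → I = ⊤  [min(1, 1−½+½)]
(C ↔ C) ∨ (A → A) = ⊤ ∨ ⊤ = ⊤
¬((C ↔ C) ∨ (A → A)) = ¬⊤ = ⊥

⊥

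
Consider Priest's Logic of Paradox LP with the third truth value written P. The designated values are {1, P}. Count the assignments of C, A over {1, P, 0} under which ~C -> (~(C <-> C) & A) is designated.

6

Of the 9 assignments, 6 give a value in {1, P}.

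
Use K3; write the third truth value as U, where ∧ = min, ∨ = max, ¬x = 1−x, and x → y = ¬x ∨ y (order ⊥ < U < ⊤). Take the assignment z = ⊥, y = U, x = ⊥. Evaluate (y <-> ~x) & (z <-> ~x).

~x = ~⊥ = ⊤
y <-> ~x = U <-> ⊤ = U
~x = ~⊥ = ⊤
z <-> ~x = ⊥ <-> ⊤ = ⊥
(y <-> ~x) & (z <-> ~x) = U & ⊥ = ⊥

⊥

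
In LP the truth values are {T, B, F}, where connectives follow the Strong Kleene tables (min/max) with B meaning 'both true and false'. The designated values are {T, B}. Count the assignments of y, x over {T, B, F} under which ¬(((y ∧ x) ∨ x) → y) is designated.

4

Designated under: (y=B, x=T); (y=B, x=B); (y=F, x=T); (y=F, x=B).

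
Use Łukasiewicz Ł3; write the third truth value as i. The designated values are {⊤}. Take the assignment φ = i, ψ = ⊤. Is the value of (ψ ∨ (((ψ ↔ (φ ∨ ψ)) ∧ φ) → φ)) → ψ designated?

φ ∨ ψ = i ∨ ⊤ = ⊤
ψ ↔ (φ ∨ ψ) = ⊤ ↔ ⊤ = ⊤
(ψ ↔ (φ ∨ ψ)) ∧ φ = ⊤ ∧ i = i
((ψ ↔ (φ ∨ ψ)) ∧ φ) → φ = i → i = ⊤  [min(1, 1−½+½)]
ψ ∨ (((ψ ↔ (φ ∨ ψ)) ∧ φ) → φ) = ⊤ ∨ ⊤ = ⊤
(ψ ∨ (((ψ ↔ (φ ∨ ψ)) ∧ φ) → φ)) → ψ = ⊤ → ⊤ = ⊤
⊤ ∈ {⊤}.

Yes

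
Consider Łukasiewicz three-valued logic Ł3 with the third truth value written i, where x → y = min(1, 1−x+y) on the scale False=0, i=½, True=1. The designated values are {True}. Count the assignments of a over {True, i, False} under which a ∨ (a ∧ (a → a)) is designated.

a=True: True ✓
a=i: i ·
a=False: False ·

1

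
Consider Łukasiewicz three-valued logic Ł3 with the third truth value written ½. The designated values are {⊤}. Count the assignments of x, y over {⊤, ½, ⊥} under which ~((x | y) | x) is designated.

Designated under: (x=⊥, y=⊥).

1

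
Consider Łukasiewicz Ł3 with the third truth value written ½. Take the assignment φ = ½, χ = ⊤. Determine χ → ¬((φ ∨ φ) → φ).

⊥

φ ∨ φ = ½ ∨ ½ = ½
(φ ∨ φ) → φ = ½ → ½ = ⊤  [min(1, 1−½+½)]
¬((φ ∨ φ) → φ) = ¬⊤ = ⊥
χ → ¬((φ ∨ φ) → φ) = ⊤ → ⊥ = ⊥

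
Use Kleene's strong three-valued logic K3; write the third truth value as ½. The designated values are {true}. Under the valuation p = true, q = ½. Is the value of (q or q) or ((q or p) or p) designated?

q or q = ½ or ½ = ½
q or p = ½ or true = true
(q or p) or p = true or true = true
(q or q) or ((q or p) or p) = ½ or true = true
true ∈ {true}.

Yes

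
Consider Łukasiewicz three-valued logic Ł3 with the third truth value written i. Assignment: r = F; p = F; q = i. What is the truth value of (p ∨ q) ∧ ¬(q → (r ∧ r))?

p ∨ q = F ∨ i = i
r ∧ r = F ∧ F = F
q → (r ∧ r) = i → F = i  [min(1, 1−½+0)]
¬(q → (r ∧ r)) = ¬i = i
(p ∨ q) ∧ ¬(q → (r ∧ r)) = i ∧ i = i

i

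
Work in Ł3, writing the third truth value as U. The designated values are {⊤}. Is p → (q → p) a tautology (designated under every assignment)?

Every assignment of p, q over {⊤, U, ⊥} gives a value in {⊤}.
In particular, with p=U, q=U: p → (q → p) = ⊤.

Yes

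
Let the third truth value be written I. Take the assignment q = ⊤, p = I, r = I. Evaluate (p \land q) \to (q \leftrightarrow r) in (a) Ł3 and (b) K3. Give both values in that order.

In Ł3: p \land q = I \land ⊤ = I
q \leftrightarrow r = ⊤ \leftrightarrow I = I
(p \land q) \to (q \leftrightarrow r) = I \to I = ⊤
In K3: p \land q = I \land ⊤ = I
q \leftrightarrow r = ⊤ \leftrightarrow I = I
(p \land q) \to (q \leftrightarrow r) = I \to I = I
They differ because Ł3 and K3 treat I differently under implication.

⊤; I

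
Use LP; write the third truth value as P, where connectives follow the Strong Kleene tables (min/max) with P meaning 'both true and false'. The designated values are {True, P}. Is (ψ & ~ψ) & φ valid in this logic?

Countermodel: ψ=True, φ=True gives False, which is not designated.

No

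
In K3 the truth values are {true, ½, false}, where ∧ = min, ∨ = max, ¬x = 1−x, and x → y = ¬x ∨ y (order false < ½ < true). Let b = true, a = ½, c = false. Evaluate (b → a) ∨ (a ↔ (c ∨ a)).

½

b → a = true → ½ = ½  [¬true ∨ ½]
c ∨ a = false ∨ ½ = ½
a ↔ (c ∨ a) = ½ ↔ ½ = ½
(b → a) ∨ (a ↔ (c ∨ a)) = ½ ∨ ½ = ½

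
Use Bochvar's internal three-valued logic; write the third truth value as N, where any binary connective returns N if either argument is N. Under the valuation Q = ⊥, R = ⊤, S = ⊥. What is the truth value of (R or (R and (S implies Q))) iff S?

⊥

S implies Q = ⊥ implies ⊥ = ⊤
R and (S implies Q) = ⊤ and ⊤ = ⊤
R or (R and (S implies Q)) = ⊤ or ⊤ = ⊤
(R or (R and (S implies Q))) iff S = ⊤ iff ⊥ = ⊥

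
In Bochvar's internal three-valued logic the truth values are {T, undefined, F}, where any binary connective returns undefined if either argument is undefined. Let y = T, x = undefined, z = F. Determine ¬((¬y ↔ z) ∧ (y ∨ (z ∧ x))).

undefined

¬y = ¬T = F
¬y ↔ z = F ↔ F = T
z ∧ x = F ∧ undefined = undefined
y ∨ (z ∧ x) = T ∨ undefined = undefined
(¬y ↔ z) ∧ (y ∨ (z ∧ x)) = T ∧ undefined = undefined
¬((¬y ↔ z) ∧ (y ∨ (z ∧ x))) = ¬undefined = undefined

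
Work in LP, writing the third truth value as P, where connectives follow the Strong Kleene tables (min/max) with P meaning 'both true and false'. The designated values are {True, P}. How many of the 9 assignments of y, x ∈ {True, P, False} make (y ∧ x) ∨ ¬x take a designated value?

Of the 9 assignments, 8 give a value in {True, P}.

8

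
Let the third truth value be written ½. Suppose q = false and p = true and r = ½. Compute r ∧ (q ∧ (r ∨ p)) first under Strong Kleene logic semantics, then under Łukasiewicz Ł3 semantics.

In Strong Kleene logic: r ∨ p = ½ ∨ true = true
q ∧ (r ∨ p) = false ∧ true = false
r ∧ (q ∧ (r ∨ p)) = ½ ∧ false = false
In Łukasiewicz Ł3: r ∨ p = ½ ∨ true = true
q ∧ (r ∨ p) = false ∧ true = false
r ∧ (q ∧ (r ∨ p)) = ½ ∧ false = false

false; false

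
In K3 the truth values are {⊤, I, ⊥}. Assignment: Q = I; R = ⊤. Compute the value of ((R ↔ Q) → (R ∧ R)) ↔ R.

⊤

R ↔ Q = ⊤ ↔ I = I
R ∧ R = ⊤ ∧ ⊤ = ⊤
(R ↔ Q) → (R ∧ R) = I → ⊤ = ⊤  [¬I ∨ ⊤]
((R ↔ Q) → (R ∧ R)) ↔ R = ⊤ ↔ ⊤ = ⊤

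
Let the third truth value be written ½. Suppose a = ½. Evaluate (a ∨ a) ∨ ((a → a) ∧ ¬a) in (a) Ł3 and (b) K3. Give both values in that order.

½; ½

In Ł3: a ∨ a = ½ ∨ ½ = ½
a → a = ½ → ½ = 1  [min(1, 1−½+½)]
¬a = ¬½ = ½
(a → a) ∧ ¬a = 1 ∧ ½ = ½
(a ∨ a) ∨ ((a → a) ∧ ¬a) = ½ ∨ ½ = ½
In K3: a ∨ a = ½ ∨ ½ = ½
a → a = ½ → ½ = ½
¬a = ¬½ = ½
(a → a) ∧ ¬a = ½ ∧ ½ = ½
(a ∨ a) ∨ ((a → a) ∧ ¬a) = ½ ∨ ½ = ½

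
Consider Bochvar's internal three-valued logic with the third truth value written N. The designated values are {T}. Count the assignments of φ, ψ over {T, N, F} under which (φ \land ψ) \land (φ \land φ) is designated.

Designated under: (φ=T, ψ=T).

1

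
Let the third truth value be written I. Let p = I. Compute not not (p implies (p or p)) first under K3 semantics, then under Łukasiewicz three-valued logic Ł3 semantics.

I; ⊤

In K3: p or p = I or I = I
p implies (p or p) = I implies I = I  [not I or I]
not (p implies (p or p)) = not I = I
not not (p implies (p or p)) = not I = I
In Łukasiewicz three-valued logic Ł3: p or p = I or I = I
p implies (p or p) = I implies I = ⊤  [min(1, 1−½+½)]
not (p implies (p or p)) = not ⊤ = ⊥
not not (p implies (p or p)) = not ⊥ = ⊤
They differ because K3 and Łukasiewicz three-valued logic Ł3 treat I differently under implication.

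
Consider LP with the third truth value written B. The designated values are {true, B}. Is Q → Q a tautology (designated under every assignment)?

Yes

Every assignment of Q over {true, B, false} gives a value in {true, B}.
In particular, with Q=B: Q → Q = B.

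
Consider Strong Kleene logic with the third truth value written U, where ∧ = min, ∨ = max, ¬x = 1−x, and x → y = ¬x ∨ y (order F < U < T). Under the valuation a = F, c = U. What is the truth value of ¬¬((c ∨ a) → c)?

U

c ∨ a = U ∨ F = U
(c ∨ a) → c = U → U = U  [¬U ∨ U]
¬((c ∨ a) → c) = ¬U = U
¬¬((c ∨ a) → c) = ¬U = U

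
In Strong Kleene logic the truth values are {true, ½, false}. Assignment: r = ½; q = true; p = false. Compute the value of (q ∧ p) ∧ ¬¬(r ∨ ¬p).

q ∧ p = true ∧ false = false
¬p = ¬false = true
r ∨ ¬p = ½ ∨ true = true
¬(r ∨ ¬p) = ¬true = false
¬¬(r ∨ ¬p) = ¬false = true
(q ∧ p) ∧ ¬¬(r ∨ ¬p) = false ∧ true = false

false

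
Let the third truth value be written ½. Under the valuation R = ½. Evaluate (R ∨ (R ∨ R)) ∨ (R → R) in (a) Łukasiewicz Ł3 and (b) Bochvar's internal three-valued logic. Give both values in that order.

⊤; ½

In Łukasiewicz Ł3: R ∨ R = ½ ∨ ½ = ½
R ∨ (R ∨ R) = ½ ∨ ½ = ½
R → R = ½ → ½ = ⊤
(R ∨ (R ∨ R)) ∨ (R → R) = ½ ∨ ⊤ = ⊤
In Bochvar's internal three-valued logic: R ∨ R = ½ ∨ ½ = ½
R ∨ (R ∨ R) = ½ ∨ ½ = ½
R → R = ½ → ½ = ½  [any arg is the third value ⇒ result is the third value]
(R ∨ (R ∨ R)) ∨ (R → R) = ½ ∨ ½ = ½
They differ because Łukasiewicz Ł3 and Bochvar's internal three-valued logic treat ½ differently under the binary connectives.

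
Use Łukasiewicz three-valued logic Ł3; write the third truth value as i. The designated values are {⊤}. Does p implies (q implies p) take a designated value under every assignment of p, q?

Yes

Every assignment of p, q over {⊤, i, ⊥} gives a value in {⊤}.
In particular, with p=i, q=i: p implies (q implies p) = ⊤.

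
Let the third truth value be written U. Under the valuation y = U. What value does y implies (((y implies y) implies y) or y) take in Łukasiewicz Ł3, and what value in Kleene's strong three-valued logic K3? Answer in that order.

⊤; U

In Łukasiewicz Ł3: y implies y = U implies U = ⊤  [min(1, 1−½+½)]
(y implies y) implies y = ⊤ implies U = U
((y implies y) implies y) or y = U or U = U
y implies (((y implies y) implies y) or y) = U implies U = ⊤
In Kleene's strong three-valued logic K3: y implies y = U implies U = U
(y implies y) implies y = U implies U = U
((y implies y) implies y) or y = U or U = U
y implies (((y implies y) implies y) or y) = U implies U = U
They differ because Łukasiewicz Ł3 and Kleene's strong three-valued logic K3 treat U differently under implication.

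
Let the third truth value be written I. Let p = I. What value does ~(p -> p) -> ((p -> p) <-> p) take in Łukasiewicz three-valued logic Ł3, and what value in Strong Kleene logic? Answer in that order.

true; I

In Łukasiewicz three-valued logic Ł3: p -> p = I -> I = true  [min(1, 1−½+½)]
~(p -> p) = ~true = false
p -> p = I -> I = true
(p -> p) <-> p = true <-> I = I
~(p -> p) -> ((p -> p) <-> p) = false -> I = true
In Strong Kleene logic: p -> p = I -> I = I  [~I | I]
~(p -> p) = ~I = I
p -> p = I -> I = I
(p -> p) <-> p = I <-> I = I
~(p -> p) -> ((p -> p) <-> p) = I -> I = I
They differ because Łukasiewicz three-valued logic Ł3 and Strong Kleene logic treat I differently under implication.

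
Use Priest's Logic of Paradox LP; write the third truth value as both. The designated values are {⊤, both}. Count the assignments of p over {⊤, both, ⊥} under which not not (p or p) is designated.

2

p=⊤: ⊤ ✓
p=both: both ✓
p=⊥: ⊥ ·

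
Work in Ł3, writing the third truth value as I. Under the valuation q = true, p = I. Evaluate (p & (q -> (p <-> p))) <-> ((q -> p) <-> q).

true

p <-> p = I <-> I = true  [1 − |½−½|]
q -> (p <-> p) = true -> true = true
p & (q -> (p <-> p)) = I & true = I
q -> p = true -> I = I
(q -> p) <-> q = I <-> true = I
(p & (q -> (p <-> p))) <-> ((q -> p) <-> q) = I <-> I = true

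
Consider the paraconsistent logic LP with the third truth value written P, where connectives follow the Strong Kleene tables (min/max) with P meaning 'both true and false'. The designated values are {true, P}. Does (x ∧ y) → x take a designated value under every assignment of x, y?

Yes

Every assignment of x, y over {true, P, false} gives a value in {true, P}.
In particular, with x=P, y=P: (x ∧ y) → x = P.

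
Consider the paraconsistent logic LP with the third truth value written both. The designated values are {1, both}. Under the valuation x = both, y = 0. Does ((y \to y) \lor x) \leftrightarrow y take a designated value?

y \to y = 0 \to 0 = 1
(y \to y) \lor x = 1 \lor both = 1
((y \to y) \lor x) \leftrightarrow y = 1 \leftrightarrow 0 = 0
0 ∉ {1, both}.

No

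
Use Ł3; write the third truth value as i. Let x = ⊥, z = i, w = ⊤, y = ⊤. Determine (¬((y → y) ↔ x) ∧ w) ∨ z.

y → y = ⊤ → ⊤ = ⊤
(y → y) ↔ x = ⊤ ↔ ⊥ = ⊥
¬((y → y) ↔ x) = ¬⊥ = ⊤
¬((y → y) ↔ x) ∧ w = ⊤ ∧ ⊤ = ⊤
(¬((y → y) ↔ x) ∧ w) ∨ z = ⊤ ∨ i = ⊤

⊤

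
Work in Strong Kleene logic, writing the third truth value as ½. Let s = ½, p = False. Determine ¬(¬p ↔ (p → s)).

False

¬p = ¬False = True
p → s = False → ½ = True  [¬False ∨ ½]
¬p ↔ (p → s) = True ↔ True = True
¬(¬p ↔ (p → s)) = ¬True = False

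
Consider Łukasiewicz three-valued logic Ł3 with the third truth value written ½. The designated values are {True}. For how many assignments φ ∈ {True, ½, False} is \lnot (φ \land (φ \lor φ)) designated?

φ=True: False ·
φ=½: ½ ·
φ=False: True ✓

1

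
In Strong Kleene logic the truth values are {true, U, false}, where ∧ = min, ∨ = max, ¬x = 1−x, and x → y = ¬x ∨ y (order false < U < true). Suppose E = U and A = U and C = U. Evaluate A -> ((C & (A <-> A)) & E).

U

A <-> A = U <-> U = U
C & (A <-> A) = U & U = U
(C & (A <-> A)) & E = U & U = U
A -> ((C & (A <-> A)) & E) = U -> U = U  [~U | U]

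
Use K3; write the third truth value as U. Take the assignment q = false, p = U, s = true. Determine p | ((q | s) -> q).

U

q | s = false | true = true
(q | s) -> q = true -> false = false
p | ((q | s) -> q) = U | false = U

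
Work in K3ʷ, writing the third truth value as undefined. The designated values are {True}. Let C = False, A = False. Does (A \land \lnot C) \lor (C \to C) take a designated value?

Yes

\lnot C = \lnot False = True
A \land \lnot C = False \land True = False
C \to C = False \to False = True
(A \land \lnot C) \lor (C \to C) = False \lor True = True
True ∈ {True}.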